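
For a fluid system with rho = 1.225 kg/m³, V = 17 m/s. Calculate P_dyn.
Formula: P_{dyn} = \frac{1}{2} \rho V^2
P_dyn = 0.5·1.225·17²/1000 = 0.177 kPa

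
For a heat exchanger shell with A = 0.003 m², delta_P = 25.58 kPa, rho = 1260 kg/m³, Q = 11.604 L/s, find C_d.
Formula: Q = C_d A \sqrt{\frac{2 \Delta P}{\rho}}
Substituting knowns: 11.604 = C_d·0.003·√(2·(25.58·1000)/1260)·1000
Solving for C_d: C_d = (11.604/1000)/(0.003·√(2·(25.58·1000)/1260)) = 0.607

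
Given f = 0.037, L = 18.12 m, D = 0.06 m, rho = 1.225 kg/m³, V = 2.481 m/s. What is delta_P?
Formula: \Delta P = f \frac{L}{D} \frac{\rho V^2}{2}
delta_P = 0.037·(18.12/0.06)·0.5·1.225·2.481²/1000 = 0.04213 kPa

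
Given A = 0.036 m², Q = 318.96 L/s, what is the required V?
Formula: Q = A V
Substituting knowns: 318.96 = 0.036·V·1000
Solving for V: V = (318.96/1000)/0.036 = 8.86 m/s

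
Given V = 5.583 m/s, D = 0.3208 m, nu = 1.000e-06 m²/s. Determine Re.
Formula: Re = \frac{V D}{\nu}
Re = 5.583·0.3208/1.000e-06 = 1.791e+06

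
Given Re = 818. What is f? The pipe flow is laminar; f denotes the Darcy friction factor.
Formula: f = \frac{64}{Re}
f = 64/818 = 0.07824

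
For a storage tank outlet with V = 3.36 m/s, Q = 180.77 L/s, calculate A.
Formula: Q = A V
Substituting knowns: 180.77 = A·3.36·1000
Solving for A: A = (180.77/1000)/3.36 = 0.0538 m²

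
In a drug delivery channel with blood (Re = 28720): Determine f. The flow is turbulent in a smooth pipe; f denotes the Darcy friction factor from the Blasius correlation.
Formula: f = \frac{0.316}{Re^{0.25}}
f = 0.316/28720^0.25 = 0.02427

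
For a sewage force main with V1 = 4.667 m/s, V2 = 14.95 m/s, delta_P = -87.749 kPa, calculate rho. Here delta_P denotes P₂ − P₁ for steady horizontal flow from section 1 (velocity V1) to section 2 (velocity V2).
Formula: \Delta P = \frac{1}{2} \rho (V_1^2 - V_2^2)
Substituting knowns: -87.749 = 0.5·rho·(4.667² − 14.95²)/1000
Solving for rho: rho = 2·(-87.749·1000)/(4.667² − 14.95²) = 870 kg/m³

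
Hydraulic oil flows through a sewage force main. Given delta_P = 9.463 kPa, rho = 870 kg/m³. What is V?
Formula: V = \sqrt{\frac{2 \Delta P}{\rho}}
V = √(2·(9.463·1000)/870) = 4.664 m/s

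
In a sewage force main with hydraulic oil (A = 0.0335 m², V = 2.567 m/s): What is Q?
Formula: Q = A V
Q = 0.0335·2.567·1000 = 85.99 L/s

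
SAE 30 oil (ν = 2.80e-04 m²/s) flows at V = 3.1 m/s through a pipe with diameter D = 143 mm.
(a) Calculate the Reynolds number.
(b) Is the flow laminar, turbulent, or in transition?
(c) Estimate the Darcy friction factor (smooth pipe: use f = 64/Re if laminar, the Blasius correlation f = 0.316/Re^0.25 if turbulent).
(a) Re = V·D/ν = 3.1·0.143/2.80e-04 = 1583.2
(b) Flow regime: laminar (Re < 2300)
(c) Friction factor: f = 64/Re = 64/1583.2 = 0.04042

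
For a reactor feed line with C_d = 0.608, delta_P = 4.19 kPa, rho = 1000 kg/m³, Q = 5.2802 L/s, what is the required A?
Formula: Q = C_d A \sqrt{\frac{2 \Delta P}{\rho}}
Substituting knowns: 5.2802 = 0.608·A·√(2·(4.19·1000)/1000)·1000
Solving for A: A = (5.2802/1000)/(0.608·√(2·(4.19·1000)/1000)) = 0.003 m²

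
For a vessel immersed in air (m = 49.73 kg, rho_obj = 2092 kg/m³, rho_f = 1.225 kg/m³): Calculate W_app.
Formula: W_{app} = mg\left(1 - \frac{\rho_f}{\rho_{obj}}\right)
W_app = 49.73·9.81·(1 − 1.225/2092) = 487.6 N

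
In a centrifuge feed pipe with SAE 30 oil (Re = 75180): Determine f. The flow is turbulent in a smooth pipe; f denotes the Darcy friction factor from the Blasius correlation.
Formula: f = \frac{0.316}{Re^{0.25}}
f = 0.316/75180^0.25 = 0.01908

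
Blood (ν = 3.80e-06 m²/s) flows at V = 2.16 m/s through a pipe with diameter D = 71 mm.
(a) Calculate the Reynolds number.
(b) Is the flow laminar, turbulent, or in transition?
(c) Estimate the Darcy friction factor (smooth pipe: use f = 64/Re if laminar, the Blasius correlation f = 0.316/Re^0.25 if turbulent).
(a) Re = V·D/ν = 2.16·0.071/3.80e-06 = 40358
(b) Flow regime: turbulent (Re > 4000)
(c) Friction factor: f = 0.316/Re^0.25 = 0.316/40358^0.25 = 0.02229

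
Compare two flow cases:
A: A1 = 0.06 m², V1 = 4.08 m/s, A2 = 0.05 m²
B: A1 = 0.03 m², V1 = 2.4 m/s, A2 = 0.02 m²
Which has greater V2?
V2(A) = 4.896 m/s, V2(B) = 3.6 m/s. Answer: A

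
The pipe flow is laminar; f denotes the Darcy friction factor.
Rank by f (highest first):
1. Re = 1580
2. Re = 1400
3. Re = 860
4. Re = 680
Case 1: f = 0.04051
Case 2: f = 0.04571
Case 3: f = 0.07442
Case 4: f = 0.09412
Ranking (highest first): 4, 3, 2, 1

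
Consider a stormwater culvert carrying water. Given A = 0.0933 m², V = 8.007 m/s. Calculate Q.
Formula: Q = A V
Q = 0.0933·8.007·1000 = 747.1 L/s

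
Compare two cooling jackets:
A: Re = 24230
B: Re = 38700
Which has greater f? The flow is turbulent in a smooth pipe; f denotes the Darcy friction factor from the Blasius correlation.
f(A) = 0.02533, f(B) = 0.02253. Answer: A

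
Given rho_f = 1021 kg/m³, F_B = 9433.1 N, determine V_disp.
Formula: F_B = \rho_f g V_{disp}
Substituting knowns: 9433.1 = 1021·9.81·V_disp
Solving for V_disp: V_disp = 9433.1/(1021·9.81) = 0.9418 m³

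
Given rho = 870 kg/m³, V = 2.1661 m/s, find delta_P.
Formula: V = \sqrt{\frac{2 \Delta P}{\rho}}
Substituting knowns: 2.1661 = √(2·(delta_P·1000)/870)
Solving for delta_P: delta_P = 2.1661²·870/2/1000 = 2.041 kPa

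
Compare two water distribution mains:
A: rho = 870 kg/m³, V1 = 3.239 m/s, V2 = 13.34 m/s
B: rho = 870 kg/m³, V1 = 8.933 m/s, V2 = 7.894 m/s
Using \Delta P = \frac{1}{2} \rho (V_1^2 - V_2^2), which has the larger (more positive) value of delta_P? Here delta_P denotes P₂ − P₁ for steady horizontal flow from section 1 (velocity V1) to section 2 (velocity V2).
delta_P(A) = -72.85 kPa, delta_P(B) = 7.605 kPa. Answer: B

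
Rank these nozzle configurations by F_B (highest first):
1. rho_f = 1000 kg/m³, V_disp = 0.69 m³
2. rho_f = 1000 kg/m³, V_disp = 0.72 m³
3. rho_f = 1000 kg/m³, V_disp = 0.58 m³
Case 1: F_B = 6769 N
Case 2: F_B = 7063 N
Case 3: F_B = 5690 N
Ranking (highest first): 2, 1, 3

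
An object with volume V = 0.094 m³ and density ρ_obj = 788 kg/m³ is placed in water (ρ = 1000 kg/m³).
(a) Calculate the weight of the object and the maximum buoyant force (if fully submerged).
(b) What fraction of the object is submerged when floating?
(a) W=rho_obj*g*V=788*9.81*0.094=726.6 N; F_B(max)=rho*g*V=1000*9.81*0.094=922.1 N
(b) Floating fraction=rho_obj/rho=788/1000=0.788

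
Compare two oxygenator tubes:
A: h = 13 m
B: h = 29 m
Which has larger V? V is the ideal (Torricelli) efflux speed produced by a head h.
V(A) = 15.97 m/s, V(B) = 23.85 m/s. Answer: B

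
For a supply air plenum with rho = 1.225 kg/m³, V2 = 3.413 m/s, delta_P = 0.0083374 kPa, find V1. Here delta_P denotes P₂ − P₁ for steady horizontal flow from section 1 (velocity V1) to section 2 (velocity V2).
Formula: \Delta P = \frac{1}{2} \rho (V_1^2 - V_2^2)
Substituting knowns: 0.0083374 = 0.5·1.225·(V1² − 3.413²)/1000
Solving for V1: V1 = √(3.413² + 2·(0.0083374·1000)/1.225) = 5.026 m/s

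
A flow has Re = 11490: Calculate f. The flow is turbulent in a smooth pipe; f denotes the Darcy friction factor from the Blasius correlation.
Formula: f = \frac{0.316}{Re^{0.25}}
f = 0.316/11490^0.25 = 0.03052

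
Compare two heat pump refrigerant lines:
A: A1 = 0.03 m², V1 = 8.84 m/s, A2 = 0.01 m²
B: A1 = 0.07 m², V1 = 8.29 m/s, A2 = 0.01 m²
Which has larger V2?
V2(A) = 26.52 m/s, V2(B) = 58.03 m/s. Answer: B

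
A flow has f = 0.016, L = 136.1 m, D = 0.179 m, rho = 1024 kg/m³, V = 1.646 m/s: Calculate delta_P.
Formula: \Delta P = f \frac{L}{D} \frac{\rho V^2}{2}
delta_P = 0.016·(136.1/0.179)·0.5·1024·1.646²/1000 = 16.88 kPa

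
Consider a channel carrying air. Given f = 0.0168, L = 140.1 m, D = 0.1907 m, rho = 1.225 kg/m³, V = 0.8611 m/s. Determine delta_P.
Formula: \Delta P = f \frac{L}{D} \frac{\rho V^2}{2}
delta_P = 0.0168·(140.1/0.1907)·0.5·1.225·0.8611²/1000 = 0.005605 kPa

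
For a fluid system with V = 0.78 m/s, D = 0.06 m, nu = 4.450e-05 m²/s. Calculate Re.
Formula: Re = \frac{V D}{\nu}
Re = 0.78·0.06/4.450e-05 = 1052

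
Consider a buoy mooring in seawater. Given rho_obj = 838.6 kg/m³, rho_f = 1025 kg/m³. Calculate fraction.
Formula: f_{sub} = \frac{\rho_{obj}}{\rho_f}
fraction = 838.6/1025 = 0.8181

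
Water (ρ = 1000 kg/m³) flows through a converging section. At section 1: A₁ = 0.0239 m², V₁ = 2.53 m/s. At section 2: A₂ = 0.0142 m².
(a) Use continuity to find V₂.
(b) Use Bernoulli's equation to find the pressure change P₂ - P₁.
(a) Continuity: A₁V₁=A₂V₂ -> V₂=A₁V₁/A₂=0.0239*2.53/0.0142=4.26 m/s
(b) Bernoulli: P₂-P₁=0.5*rho*(V₁^2-V₂^2)/1000=0.5*1000*(2.53^2-4.26^2)/1000=-5.873 kPa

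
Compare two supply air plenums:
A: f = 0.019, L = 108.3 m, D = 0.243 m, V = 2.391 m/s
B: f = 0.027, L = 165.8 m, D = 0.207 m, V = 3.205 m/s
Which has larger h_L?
h_L(A) = 2.467 m, h_L(B) = 11.32 m. Answer: B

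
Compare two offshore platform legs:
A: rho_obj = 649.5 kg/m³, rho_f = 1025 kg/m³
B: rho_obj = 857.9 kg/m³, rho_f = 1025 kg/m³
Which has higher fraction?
fraction(A) = 0.6337, fraction(B) = 0.837. Answer: B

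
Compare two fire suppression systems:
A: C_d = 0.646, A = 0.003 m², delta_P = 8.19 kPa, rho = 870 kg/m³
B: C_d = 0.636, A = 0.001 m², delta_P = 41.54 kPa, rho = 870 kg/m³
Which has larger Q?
Q(A) = 8.409 L/s, Q(B) = 6.215 L/s. Answer: A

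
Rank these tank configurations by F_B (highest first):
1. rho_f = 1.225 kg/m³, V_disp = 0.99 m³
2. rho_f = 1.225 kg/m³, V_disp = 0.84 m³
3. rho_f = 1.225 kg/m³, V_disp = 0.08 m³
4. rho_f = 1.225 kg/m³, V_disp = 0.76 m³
Case 1: F_B = 11.9 N
Case 2: F_B = 10.09 N
Case 3: F_B = 0.9614 N
Case 4: F_B = 9.133 N
Ranking (highest first): 1, 2, 4, 3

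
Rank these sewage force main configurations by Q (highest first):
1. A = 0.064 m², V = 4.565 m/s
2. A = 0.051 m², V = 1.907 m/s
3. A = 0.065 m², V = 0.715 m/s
Case 1: Q = 292.2 L/s
Case 2: Q = 97.26 L/s
Case 3: Q = 46.48 L/s
Ranking (highest first): 1, 2, 3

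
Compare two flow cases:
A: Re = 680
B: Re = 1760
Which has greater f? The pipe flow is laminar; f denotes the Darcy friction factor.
f(A) = 0.09412, f(B) = 0.03636. Answer: A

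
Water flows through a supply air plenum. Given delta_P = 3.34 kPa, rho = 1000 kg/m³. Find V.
Formula: V = \sqrt{\frac{2 \Delta P}{\rho}}
V = √(2·(3.34·1000)/1000) = 2.585 m/s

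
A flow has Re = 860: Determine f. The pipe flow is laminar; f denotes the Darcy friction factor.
Formula: f = \frac{64}{Re}
f = 64/860 = 0.07442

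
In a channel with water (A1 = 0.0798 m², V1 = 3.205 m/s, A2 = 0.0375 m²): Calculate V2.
Formula: V_2 = \frac{A_1 V_1}{A_2}
V2 = 0.0798·3.205/0.0375 = 6.82 m/s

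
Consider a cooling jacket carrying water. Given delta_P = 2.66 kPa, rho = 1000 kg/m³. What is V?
Formula: V = \sqrt{\frac{2 \Delta P}{\rho}}
V = √(2·(2.66·1000)/1000) = 2.307 m/s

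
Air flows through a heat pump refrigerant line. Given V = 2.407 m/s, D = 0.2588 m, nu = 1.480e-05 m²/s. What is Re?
Formula: Re = \frac{V D}{\nu}
Re = 2.407·0.2588/1.480e-05 = 42090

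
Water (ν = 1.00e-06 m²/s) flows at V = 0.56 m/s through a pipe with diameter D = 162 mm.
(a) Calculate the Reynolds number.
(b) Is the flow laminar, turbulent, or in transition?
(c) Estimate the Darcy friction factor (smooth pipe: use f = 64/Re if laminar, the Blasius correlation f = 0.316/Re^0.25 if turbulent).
(a) Re = V·D/ν = 0.56·0.162/1.00e-06 = 90720
(b) Flow regime: turbulent (Re > 4000)
(c) Friction factor: f = 0.316/Re^0.25 = 0.316/90720^0.25 = 0.01821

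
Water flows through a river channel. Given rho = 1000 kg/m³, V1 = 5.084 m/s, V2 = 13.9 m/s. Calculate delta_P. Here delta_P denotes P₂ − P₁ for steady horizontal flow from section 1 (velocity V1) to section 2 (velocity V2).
Formula: \Delta P = \frac{1}{2} \rho (V_1^2 - V_2^2)
delta_P = 0.5·1000·(5.084² − 13.9²)/1000 = -83.68 kPa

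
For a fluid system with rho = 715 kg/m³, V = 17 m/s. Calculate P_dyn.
Formula: P_{dyn} = \frac{1}{2} \rho V^2
P_dyn = 0.5·715·17²/1000 = 103.3 kPa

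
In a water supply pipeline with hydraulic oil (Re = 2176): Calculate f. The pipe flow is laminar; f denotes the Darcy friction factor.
Formula: f = \frac{64}{Re}
f = 64/2176 = 0.02941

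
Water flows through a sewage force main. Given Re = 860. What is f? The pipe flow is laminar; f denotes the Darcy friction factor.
Formula: f = \frac{64}{Re}
f = 64/860 = 0.07442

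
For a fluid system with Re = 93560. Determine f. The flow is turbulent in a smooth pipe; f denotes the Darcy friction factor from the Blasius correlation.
Formula: f = \frac{0.316}{Re^{0.25}}
f = 0.316/93560^0.25 = 0.01807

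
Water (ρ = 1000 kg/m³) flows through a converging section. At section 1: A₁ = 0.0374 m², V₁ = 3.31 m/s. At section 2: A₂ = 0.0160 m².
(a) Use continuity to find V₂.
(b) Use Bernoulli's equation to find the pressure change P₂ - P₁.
(a) Continuity: A₁V₁=A₂V₂ -> V₂=A₁V₁/A₂=0.0374*3.31/0.0160=7.74 m/s
(b) Bernoulli: P₂-P₁=0.5*rho*(V₁^2-V₂^2)/1000=0.5*1000*(3.31^2-7.74^2)/1000=-24.48 kPa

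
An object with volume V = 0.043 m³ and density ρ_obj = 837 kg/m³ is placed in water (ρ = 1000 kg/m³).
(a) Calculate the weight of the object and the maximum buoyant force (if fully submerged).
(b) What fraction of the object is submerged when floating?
(a) W=rho_obj*g*V=837*9.81*0.043=353.1 N; F_B(max)=rho*g*V=1000*9.81*0.043=421.8 N
(b) Floating fraction=rho_obj/rho=837/1000=0.837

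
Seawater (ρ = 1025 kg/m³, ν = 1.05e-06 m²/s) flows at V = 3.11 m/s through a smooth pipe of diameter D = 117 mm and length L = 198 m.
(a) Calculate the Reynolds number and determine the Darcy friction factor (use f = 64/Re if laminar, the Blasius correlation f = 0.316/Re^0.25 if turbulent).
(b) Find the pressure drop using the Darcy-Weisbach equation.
(a) Re = V·D/ν = 3.11·0.117/1.05e-06 = 346540 → turbulent (Re > 4000); f = 0.316/Re^0.25 = 0.316/346540^0.25 = 0.013024 (Blasius is strictly valid for Re ≲ 1e5; used here as the smooth-pipe estimate the problem specifies)
(b) Darcy-Weisbach: ΔP = f·(L/D)·½ρV²/1000 = 0.013024·(198/0.117)·½·1025·3.11²/1000 = 109.3 kPa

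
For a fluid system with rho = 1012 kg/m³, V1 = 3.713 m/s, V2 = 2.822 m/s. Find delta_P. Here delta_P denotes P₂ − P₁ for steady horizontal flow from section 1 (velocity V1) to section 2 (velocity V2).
Formula: \Delta P = \frac{1}{2} \rho (V_1^2 - V_2^2)
delta_P = 0.5·1012·(3.713² − 2.822²)/1000 = 2.946 kPa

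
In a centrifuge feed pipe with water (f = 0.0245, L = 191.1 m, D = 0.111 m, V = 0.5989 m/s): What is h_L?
Formula: h_L = f \frac{L}{D} \frac{V^2}{2g}
h_L = 0.0245·(191.1/0.111)·0.5989²/(2·9.81) = 0.7711 m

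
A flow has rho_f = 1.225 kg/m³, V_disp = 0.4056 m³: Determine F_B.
Formula: F_B = \rho_f g V_{disp}
F_B = 1.225·9.81·0.4056 = 4.874 N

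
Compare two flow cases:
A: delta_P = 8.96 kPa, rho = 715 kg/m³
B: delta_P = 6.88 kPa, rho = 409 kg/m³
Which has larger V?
V(A) = 5.006 m/s, V(B) = 5.8 m/s. Answer: B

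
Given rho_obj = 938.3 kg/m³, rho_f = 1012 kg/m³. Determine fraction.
Formula: f_{sub} = \frac{\rho_{obj}}{\rho_f}
fraction = 938.3/1012 = 0.9272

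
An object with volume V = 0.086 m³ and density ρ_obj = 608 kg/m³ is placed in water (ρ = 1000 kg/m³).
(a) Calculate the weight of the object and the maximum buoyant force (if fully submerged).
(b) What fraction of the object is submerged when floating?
(a) W=rho_obj*g*V=608*9.81*0.086=512.9 N; F_B(max)=rho*g*V=1000*9.81*0.086=843.7 N
(b) Floating fraction=rho_obj/rho=608/1000=0.608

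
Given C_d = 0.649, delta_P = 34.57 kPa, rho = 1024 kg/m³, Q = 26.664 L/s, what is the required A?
Formula: Q = C_d A \sqrt{\frac{2 \Delta P}{\rho}}
Substituting knowns: 26.664 = 0.649·A·√(2·(34.57·1000)/1024)·1000
Solving for A: A = (26.664/1000)/(0.649·√(2·(34.57·1000)/1024)) = 0.005 m²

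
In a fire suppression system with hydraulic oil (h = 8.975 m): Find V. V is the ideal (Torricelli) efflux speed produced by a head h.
Formula: V = \sqrt{2 g h}
V = √(2·9.81·8.975) = 13.27 m/s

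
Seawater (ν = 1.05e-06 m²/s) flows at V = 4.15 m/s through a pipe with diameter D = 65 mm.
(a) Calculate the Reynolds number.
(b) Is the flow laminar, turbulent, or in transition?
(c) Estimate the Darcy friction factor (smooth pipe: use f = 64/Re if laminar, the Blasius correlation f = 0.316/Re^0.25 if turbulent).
(a) Re = V·D/ν = 4.15·0.065/1.05e-06 = 256900
(b) Flow regime: turbulent (Re > 4000)
(c) Friction factor: f = 0.316/Re^0.25 = 0.316/256900^0.25 = 0.01404 (Blasius is strictly valid for Re ≲ 1e5; used here as the smooth-pipe estimate the problem specifies)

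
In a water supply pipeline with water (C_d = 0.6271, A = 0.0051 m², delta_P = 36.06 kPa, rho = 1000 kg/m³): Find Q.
Formula: Q = C_d A \sqrt{\frac{2 \Delta P}{\rho}}
Q = 0.6271·0.0051·√(2·(36.06·1000)/1000)·1000 = 27.16 L/s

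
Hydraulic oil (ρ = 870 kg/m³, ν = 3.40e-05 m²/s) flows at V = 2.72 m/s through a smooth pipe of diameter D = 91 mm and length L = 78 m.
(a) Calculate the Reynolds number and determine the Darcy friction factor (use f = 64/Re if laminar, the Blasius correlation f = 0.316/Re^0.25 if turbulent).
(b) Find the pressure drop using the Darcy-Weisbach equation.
(a) Re = V·D/ν = 2.72·0.091/3.40e-05 = 7280 → turbulent (Re > 4000); f = 0.316/Re^0.25 = 0.316/7280^0.25 = 0.03421
(b) Darcy-Weisbach: ΔP = f·(L/D)·½ρV²/1000 = 0.03421·(78/0.091)·½·870·2.72²/1000 = 94.37 kPa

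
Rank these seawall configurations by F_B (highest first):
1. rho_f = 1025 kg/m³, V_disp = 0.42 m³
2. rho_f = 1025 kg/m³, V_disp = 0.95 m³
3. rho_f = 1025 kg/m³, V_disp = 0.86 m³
Case 1: F_B = 4223 N
Case 2: F_B = 9552 N
Case 3: F_B = 8648 N
Ranking (highest first): 2, 3, 1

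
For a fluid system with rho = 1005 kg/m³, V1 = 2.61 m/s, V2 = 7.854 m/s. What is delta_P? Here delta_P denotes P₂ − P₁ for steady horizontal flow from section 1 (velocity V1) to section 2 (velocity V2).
Formula: \Delta P = \frac{1}{2} \rho (V_1^2 - V_2^2)
delta_P = 0.5·1005·(2.61² − 7.854²)/1000 = -27.57 kPa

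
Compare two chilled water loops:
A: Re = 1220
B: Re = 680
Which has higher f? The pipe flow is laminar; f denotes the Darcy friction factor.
f(A) = 0.05246, f(B) = 0.09412. Answer: B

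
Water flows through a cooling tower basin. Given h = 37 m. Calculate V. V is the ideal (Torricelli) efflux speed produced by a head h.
Formula: V = \sqrt{2 g h}
V = √(2·9.81·37) = 26.94 m/s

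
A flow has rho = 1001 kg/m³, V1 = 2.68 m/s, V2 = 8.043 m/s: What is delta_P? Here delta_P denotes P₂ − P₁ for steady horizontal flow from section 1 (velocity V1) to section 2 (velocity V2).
Formula: \Delta P = \frac{1}{2} \rho (V_1^2 - V_2^2)
delta_P = 0.5·1001·(2.68² − 8.043²)/1000 = -28.78 kPa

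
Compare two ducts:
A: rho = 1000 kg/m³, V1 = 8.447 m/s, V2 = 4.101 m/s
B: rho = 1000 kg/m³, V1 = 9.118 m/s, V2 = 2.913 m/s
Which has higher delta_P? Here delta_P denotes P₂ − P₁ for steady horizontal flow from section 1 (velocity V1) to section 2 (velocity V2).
delta_P(A) = 27.27 kPa, delta_P(B) = 37.33 kPa. Answer: B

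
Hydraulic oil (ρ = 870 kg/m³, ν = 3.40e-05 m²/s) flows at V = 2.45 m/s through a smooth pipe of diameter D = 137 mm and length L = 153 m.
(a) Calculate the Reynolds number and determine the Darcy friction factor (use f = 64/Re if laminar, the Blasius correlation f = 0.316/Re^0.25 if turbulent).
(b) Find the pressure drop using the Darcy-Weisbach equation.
(a) Re = V·D/ν = 2.45·0.137/3.40e-05 = 9872.1 → turbulent (Re > 4000); f = 0.316/Re^0.25 = 0.316/9872.1^0.25 = 0.031702
(b) Darcy-Weisbach: ΔP = f·(L/D)·½ρV²/1000 = 0.031702·(153/0.137)·½·870·2.45²/1000 = 92.44 kPa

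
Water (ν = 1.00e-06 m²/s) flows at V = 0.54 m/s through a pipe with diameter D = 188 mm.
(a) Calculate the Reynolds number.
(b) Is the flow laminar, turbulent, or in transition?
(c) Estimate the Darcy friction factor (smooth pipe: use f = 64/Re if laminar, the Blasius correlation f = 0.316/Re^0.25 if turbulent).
(a) Re = V·D/ν = 0.54·0.188/1.00e-06 = 101520
(b) Flow regime: turbulent (Re > 4000)
(c) Friction factor: f = 0.316/Re^0.25 = 0.316/101520^0.25 = 0.0177 (Blasius is strictly valid for Re ≲ 1e5; used here as the smooth-pipe estimate the problem specifies)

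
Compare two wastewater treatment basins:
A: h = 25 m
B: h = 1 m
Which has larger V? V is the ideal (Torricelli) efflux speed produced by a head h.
V(A) = 22.15 m/s, V(B) = 4.429 m/s. Answer: A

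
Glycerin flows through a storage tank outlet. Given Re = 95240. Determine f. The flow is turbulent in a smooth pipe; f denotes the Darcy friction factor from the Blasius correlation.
Formula: f = \frac{0.316}{Re^{0.25}}
f = 0.316/95240^0.25 = 0.01799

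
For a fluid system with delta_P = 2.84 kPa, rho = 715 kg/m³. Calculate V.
Formula: V = \sqrt{\frac{2 \Delta P}{\rho}}
V = √(2·(2.84·1000)/715) = 2.819 m/s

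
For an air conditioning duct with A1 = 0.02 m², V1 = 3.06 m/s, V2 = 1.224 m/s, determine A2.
Formula: V_2 = \frac{A_1 V_1}{A_2}
Substituting knowns: 1.224 = 0.02·3.06/A2
Solving for A2: A2 = 0.02·3.06/1.224 = 0.05 m²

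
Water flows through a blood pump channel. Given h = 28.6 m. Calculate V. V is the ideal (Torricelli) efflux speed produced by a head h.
Formula: V = \sqrt{2 g h}
V = √(2·9.81·28.6) = 23.69 m/s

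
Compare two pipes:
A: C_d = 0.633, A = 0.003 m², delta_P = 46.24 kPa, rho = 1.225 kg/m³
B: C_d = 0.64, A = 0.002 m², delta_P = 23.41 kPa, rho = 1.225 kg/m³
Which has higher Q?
Q(A) = 521.8 L/s, Q(B) = 250.2 L/s. Answer: A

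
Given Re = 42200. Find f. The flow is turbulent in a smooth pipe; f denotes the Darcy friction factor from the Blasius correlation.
Formula: f = \frac{0.316}{Re^{0.25}}
f = 0.316/42200^0.25 = 0.02205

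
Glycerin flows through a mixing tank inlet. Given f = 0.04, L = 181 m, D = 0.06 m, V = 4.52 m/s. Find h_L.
Formula: h_L = f \frac{L}{D} \frac{V^2}{2g}
h_L = 0.04·(181/0.06)·4.52²/(2·9.81) = 125.7 m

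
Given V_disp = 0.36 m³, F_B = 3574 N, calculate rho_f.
Formula: F_B = \rho_f g V_{disp}
Substituting knowns: 3574 = rho_f·9.81·0.36
Solving for rho_f: rho_f = 3574/(9.81·0.36) = 1012 kg/m³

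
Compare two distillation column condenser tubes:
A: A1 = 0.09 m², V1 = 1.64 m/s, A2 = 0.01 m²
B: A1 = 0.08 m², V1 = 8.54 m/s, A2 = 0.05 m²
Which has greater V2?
V2(A) = 14.76 m/s, V2(B) = 13.66 m/s. Answer: A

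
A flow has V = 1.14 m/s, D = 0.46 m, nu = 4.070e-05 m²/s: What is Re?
Formula: Re = \frac{V D}{\nu}
Re = 1.14·0.46/4.070e-05 = 12885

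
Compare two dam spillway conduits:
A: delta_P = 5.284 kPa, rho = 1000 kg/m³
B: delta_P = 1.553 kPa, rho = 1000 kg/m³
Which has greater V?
V(A) = 3.251 m/s, V(B) = 1.762 m/s. Answer: A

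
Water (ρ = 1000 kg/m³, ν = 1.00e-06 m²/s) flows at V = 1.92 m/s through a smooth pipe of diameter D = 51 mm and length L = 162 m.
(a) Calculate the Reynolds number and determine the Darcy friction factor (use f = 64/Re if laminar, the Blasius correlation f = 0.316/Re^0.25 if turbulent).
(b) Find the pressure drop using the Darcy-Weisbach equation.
(a) Re = V·D/ν = 1.92·0.051/1.00e-06 = 97920 → turbulent (Re > 4000); f = 0.316/Re^0.25 = 0.316/97920^0.25 = 0.017864
(b) Darcy-Weisbach: ΔP = f·(L/D)·½ρV²/1000 = 0.017864·(162/0.051)·½·1000·1.92²/1000 = 104.6 kPa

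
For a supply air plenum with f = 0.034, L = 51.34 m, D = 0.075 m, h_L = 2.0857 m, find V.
Formula: h_L = f \frac{L}{D} \frac{V^2}{2g}
Substituting knowns: 2.0857 = 0.034·(51.34/0.075)·V²/(2·9.81)
Solving for V: V = √(2.0857·2·9.81/(0.034·(51.34/0.075))) = 1.326 m/s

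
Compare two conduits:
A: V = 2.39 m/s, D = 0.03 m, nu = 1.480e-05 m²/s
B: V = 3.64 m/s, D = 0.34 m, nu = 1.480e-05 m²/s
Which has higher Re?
Re(A) = 4845, Re(B) = 83622. Answer: B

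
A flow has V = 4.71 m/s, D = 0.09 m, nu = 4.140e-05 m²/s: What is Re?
Formula: Re = \frac{V D}{\nu}
Re = 4.71·0.09/4.140e-05 = 10239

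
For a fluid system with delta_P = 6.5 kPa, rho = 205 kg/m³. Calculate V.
Formula: V = \sqrt{\frac{2 \Delta P}{\rho}}
V = √(2·(6.5·1000)/205) = 7.963 m/s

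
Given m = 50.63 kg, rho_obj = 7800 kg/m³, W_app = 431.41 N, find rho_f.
Formula: W_{app} = mg\left(1 - \frac{\rho_f}{\rho_{obj}}\right)
Substituting knowns: 431.41 = 50.63·9.81·(1 − rho_f/7800)
Solving for rho_f: rho_f = 7800·(1 − 431.41/(50.63·9.81)) = 1025 kg/m³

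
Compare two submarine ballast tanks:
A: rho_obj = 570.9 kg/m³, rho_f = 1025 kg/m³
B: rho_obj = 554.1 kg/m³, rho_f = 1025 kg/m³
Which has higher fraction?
fraction(A) = 0.557, fraction(B) = 0.5406. Answer: A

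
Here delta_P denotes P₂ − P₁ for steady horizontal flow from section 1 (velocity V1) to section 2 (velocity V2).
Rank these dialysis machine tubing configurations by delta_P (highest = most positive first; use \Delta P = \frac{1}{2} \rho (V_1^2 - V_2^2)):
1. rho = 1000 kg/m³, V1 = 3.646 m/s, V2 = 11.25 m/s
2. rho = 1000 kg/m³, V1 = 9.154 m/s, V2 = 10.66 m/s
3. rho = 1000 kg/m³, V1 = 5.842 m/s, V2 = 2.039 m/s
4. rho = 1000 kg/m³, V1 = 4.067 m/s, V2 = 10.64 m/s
Case 1: delta_P = -56.63 kPa
Case 2: delta_P = -14.92 kPa
Case 3: delta_P = 14.99 kPa
Case 4: delta_P = -48.33 kPa
Ranking (highest first): 3, 2, 4, 1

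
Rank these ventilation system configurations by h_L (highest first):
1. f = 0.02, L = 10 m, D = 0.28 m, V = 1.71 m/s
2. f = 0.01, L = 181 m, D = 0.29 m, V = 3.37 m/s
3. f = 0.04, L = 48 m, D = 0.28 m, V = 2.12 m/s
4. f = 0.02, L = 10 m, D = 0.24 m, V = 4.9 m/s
Case 1: h_L = 0.1065 m
Case 2: h_L = 3.613 m
Case 3: h_L = 1.571 m
Case 4: h_L = 1.02 m
Ranking (highest first): 2, 3, 4, 1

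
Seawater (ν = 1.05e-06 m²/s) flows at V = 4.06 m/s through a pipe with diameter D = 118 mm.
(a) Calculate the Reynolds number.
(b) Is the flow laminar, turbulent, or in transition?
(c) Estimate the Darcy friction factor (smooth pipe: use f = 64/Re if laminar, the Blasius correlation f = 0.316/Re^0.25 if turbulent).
(a) Re = V·D/ν = 4.06·0.118/1.05e-06 = 456270
(b) Flow regime: turbulent (Re > 4000)
(c) Friction factor: f = 0.316/Re^0.25 = 0.316/456270^0.25 = 0.01216 (Blasius is strictly valid for Re ≲ 1e5; used here as the smooth-pipe estimate the problem specifies)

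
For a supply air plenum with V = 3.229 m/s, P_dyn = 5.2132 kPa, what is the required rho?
Formula: P_{dyn} = \frac{1}{2} \rho V^2
Substituting knowns: 5.2132 = 0.5·rho·3.229²/1000
Solving for rho: rho = 2·(5.2132·1000)/3.229² = 1000 kg/m³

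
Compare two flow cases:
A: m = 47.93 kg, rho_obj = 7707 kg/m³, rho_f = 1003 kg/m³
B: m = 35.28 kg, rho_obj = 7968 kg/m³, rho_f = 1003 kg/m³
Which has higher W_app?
W_app(A) = 409 N, W_app(B) = 302.5 N. Answer: A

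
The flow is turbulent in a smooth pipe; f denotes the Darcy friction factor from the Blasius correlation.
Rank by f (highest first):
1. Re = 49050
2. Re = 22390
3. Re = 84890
Case 1: f = 0.02123
Case 2: f = 0.02583
Case 3: f = 0.01851
Ranking (highest first): 2, 1, 3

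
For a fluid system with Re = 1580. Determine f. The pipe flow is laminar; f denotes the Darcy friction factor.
Formula: f = \frac{64}{Re}
f = 64/1580 = 0.04051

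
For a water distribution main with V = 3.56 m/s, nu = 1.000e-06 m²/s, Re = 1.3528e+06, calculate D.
Formula: Re = \frac{V D}{\nu}
Substituting knowns: 1.3528e+06 = 3.56·D/1.000e-06
Solving for D: D = 1.3528e+06·1.000e-06/3.56 = 0.38 m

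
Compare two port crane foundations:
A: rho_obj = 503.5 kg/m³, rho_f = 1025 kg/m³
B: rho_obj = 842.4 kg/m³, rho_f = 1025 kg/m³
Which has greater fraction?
fraction(A) = 0.4912, fraction(B) = 0.8219. Answer: B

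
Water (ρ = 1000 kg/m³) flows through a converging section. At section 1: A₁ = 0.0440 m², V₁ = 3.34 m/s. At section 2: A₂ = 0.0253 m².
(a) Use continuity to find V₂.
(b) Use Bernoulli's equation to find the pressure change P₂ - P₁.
(a) Continuity: A₁V₁=A₂V₂ -> V₂=A₁V₁/A₂=0.0440*3.34/0.0253=5.81 m/s
(b) Bernoulli: P₂-P₁=0.5*rho*(V₁^2-V₂^2)/1000=0.5*1000*(3.34^2-5.81^2)/1000=-11.3 kPa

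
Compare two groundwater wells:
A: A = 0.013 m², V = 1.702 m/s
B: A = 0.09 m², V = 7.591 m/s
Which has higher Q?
Q(A) = 22.13 L/s, Q(B) = 683.2 L/s. Answer: B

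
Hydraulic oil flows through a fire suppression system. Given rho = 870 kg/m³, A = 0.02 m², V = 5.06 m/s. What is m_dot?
Formula: \dot{m} = \rho A V
m_dot = 870·0.02·5.06 = 88.04 kg/s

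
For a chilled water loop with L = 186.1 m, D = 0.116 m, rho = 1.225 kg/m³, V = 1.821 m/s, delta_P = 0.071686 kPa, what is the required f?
Formula: \Delta P = f \frac{L}{D} \frac{\rho V^2}{2}
Substituting knowns: 0.071686 = f·(186.1/0.116)·0.5·1.225·1.821²/1000
Solving for f: f = (0.071686·1000)/((186.1/0.116)·0.5·1.225·1.821²) = 0.022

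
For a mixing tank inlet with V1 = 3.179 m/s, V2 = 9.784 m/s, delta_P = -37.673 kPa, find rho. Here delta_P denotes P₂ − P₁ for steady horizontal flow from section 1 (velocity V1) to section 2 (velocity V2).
Formula: \Delta P = \frac{1}{2} \rho (V_1^2 - V_2^2)
Substituting knowns: -37.673 = 0.5·rho·(3.179² − 9.784²)/1000
Solving for rho: rho = 2·(-37.673·1000)/(3.179² − 9.784²) = 880 kg/m³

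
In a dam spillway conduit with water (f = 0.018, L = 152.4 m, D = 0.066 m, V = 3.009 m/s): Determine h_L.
Formula: h_L = f \frac{L}{D} \frac{V^2}{2g}
h_L = 0.018·(152.4/0.066)·3.009²/(2·9.81) = 19.18 m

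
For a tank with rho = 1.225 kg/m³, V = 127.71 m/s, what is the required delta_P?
Formula: V = \sqrt{\frac{2 \Delta P}{\rho}}
Substituting knowns: 127.71 = √(2·(delta_P·1000)/1.225)
Solving for delta_P: delta_P = 127.71²·1.225/2/1000 = 9.99 kPa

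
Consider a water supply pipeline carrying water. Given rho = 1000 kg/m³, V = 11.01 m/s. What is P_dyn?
Formula: P_{dyn} = \frac{1}{2} \rho V^2
P_dyn = 0.5·1000·11.01²/1000 = 60.61 kPa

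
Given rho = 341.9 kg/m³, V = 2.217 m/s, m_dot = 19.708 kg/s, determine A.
Formula: \dot{m} = \rho A V
Substituting knowns: 19.708 = 341.9·A·2.217
Solving for A: A = 19.708/(341.9·2.217) = 0.026 m²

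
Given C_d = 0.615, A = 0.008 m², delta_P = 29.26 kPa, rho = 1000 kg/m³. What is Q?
Formula: Q = C_d A \sqrt{\frac{2 \Delta P}{\rho}}
Q = 0.615·0.008·√(2·(29.26·1000)/1000)·1000 = 37.64 L/s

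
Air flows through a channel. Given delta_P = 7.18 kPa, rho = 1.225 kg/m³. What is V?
Formula: V = \sqrt{\frac{2 \Delta P}{\rho}}
V = √(2·(7.18·1000)/1.225) = 108.3 m/s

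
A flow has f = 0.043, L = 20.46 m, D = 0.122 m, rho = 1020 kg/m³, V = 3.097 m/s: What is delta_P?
Formula: \Delta P = f \frac{L}{D} \frac{\rho V^2}{2}
delta_P = 0.043·(20.46/0.122)·0.5·1020·3.097²/1000 = 35.27 kPa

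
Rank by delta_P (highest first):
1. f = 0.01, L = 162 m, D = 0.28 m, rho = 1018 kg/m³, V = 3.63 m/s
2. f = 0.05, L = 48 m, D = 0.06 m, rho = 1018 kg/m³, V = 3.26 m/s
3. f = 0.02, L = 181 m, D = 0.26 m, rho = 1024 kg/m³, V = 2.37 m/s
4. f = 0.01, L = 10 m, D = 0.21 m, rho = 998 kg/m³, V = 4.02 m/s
Case 1: delta_P = 38.81 kPa
Case 2: delta_P = 216.4 kPa
Case 3: delta_P = 40.04 kPa
Case 4: delta_P = 3.84 kPa
Ranking (highest first): 2, 3, 1, 4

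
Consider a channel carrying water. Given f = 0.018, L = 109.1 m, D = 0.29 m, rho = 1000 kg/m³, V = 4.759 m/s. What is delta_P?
Formula: \Delta P = f \frac{L}{D} \frac{\rho V^2}{2}
delta_P = 0.018·(109.1/0.29)·0.5·1000·4.759²/1000 = 76.68 kPa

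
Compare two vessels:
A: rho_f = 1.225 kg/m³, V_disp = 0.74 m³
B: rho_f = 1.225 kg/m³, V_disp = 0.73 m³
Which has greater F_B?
F_B(A) = 8.893 N, F_B(B) = 8.773 N. Answer: A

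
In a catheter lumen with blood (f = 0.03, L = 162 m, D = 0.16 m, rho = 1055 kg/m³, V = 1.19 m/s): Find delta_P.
Formula: \Delta P = f \frac{L}{D} \frac{\rho V^2}{2}
delta_P = 0.03·(162/0.16)·0.5·1055·1.19²/1000 = 22.69 kPa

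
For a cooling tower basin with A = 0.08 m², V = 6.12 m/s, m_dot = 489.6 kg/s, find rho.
Formula: \dot{m} = \rho A V
Substituting knowns: 489.6 = rho·0.08·6.12
Solving for rho: rho = 489.6/(0.08·6.12) = 1000 kg/m³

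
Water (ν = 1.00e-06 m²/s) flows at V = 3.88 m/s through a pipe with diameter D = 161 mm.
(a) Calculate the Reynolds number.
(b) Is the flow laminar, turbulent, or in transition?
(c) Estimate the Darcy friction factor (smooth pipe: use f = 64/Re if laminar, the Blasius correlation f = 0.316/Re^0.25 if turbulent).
(a) Re = V·D/ν = 3.88·0.161/1.00e-06 = 624680
(b) Flow regime: turbulent (Re > 4000)
(c) Friction factor: f = 0.316/Re^0.25 = 0.316/624680^0.25 = 0.01124 (Blasius is strictly valid for Re ≲ 1e5; used here as the smooth-pipe estimate the problem specifies)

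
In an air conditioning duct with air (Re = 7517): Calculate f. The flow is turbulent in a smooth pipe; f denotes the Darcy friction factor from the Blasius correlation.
Formula: f = \frac{0.316}{Re^{0.25}}
f = 0.316/7517^0.25 = 0.03394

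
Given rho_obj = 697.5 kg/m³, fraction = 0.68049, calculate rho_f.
Formula: f_{sub} = \frac{\rho_{obj}}{\rho_f}
Substituting knowns: 0.68049 = 697.5/rho_f
Solving for rho_f: rho_f = 697.5/0.68049 = 1025 kg/m³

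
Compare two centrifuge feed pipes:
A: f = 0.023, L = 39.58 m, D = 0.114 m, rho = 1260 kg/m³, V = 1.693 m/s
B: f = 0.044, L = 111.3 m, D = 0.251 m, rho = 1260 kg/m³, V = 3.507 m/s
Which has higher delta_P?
delta_P(A) = 14.42 kPa, delta_P(B) = 151.2 kPa. Answer: B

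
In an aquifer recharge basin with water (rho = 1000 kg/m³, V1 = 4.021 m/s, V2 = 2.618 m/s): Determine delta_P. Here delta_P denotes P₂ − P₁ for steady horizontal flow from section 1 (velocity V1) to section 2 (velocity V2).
Formula: \Delta P = \frac{1}{2} \rho (V_1^2 - V_2^2)
delta_P = 0.5·1000·(4.021² − 2.618²)/1000 = 4.657 kPa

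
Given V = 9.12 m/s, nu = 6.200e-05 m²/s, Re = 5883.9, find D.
Formula: Re = \frac{V D}{\nu}
Substituting knowns: 5883.9 = 9.12·D/6.200e-05
Solving for D: D = 5883.9·6.200e-05/9.12 = 0.04 m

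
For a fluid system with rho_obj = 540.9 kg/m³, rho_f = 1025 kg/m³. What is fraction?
Formula: f_{sub} = \frac{\rho_{obj}}{\rho_f}
fraction = 540.9/1025 = 0.5277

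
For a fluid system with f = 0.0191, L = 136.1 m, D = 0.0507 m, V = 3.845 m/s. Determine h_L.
Formula: h_L = f \frac{L}{D} \frac{V^2}{2g}
h_L = 0.0191·(136.1/0.0507)·3.845²/(2·9.81) = 38.63 m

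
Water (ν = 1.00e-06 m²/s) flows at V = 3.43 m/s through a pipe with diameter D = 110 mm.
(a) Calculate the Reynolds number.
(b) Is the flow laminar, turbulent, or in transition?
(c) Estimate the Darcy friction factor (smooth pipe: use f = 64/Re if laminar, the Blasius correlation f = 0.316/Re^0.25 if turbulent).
(a) Re = V·D/ν = 3.43·0.11/1.00e-06 = 377300
(b) Flow regime: turbulent (Re > 4000)
(c) Friction factor: f = 0.316/Re^0.25 = 0.316/377300^0.25 = 0.01275 (Blasius is strictly valid for Re ≲ 1e5; used here as the smooth-pipe estimate the problem specifies)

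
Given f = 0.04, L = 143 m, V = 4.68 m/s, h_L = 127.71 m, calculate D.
Formula: h_L = f \frac{L}{D} \frac{V^2}{2g}
Substituting knowns: 127.71 = 0.04·(143/D)·4.68²/(2·9.81)
Solving for D: D = 0.04·143·4.68²/(2·9.81·127.71) = 0.05 m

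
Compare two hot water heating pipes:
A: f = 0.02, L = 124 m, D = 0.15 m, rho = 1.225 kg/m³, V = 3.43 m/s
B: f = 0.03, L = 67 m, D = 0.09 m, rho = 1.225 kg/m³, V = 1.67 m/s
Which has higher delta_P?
delta_P(A) = 0.1191 kPa, delta_P(B) = 0.03815 kPa. Answer: A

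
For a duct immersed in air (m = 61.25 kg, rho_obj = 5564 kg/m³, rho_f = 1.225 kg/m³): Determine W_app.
Formula: W_{app} = mg\left(1 - \frac{\rho_f}{\rho_{obj}}\right)
W_app = 61.25·9.81·(1 − 1.225/5564) = 600.7 N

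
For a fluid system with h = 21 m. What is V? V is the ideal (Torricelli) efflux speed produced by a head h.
Formula: V = \sqrt{2 g h}
V = √(2·9.81·21) = 20.3 m/s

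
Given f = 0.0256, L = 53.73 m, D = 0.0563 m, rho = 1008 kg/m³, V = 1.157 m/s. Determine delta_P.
Formula: \Delta P = f \frac{L}{D} \frac{\rho V^2}{2}
delta_P = 0.0256·(53.73/0.0563)·0.5·1008·1.157²/1000 = 16.48 kPa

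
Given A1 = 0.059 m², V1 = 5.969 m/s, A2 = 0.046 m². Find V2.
Formula: V_2 = \frac{A_1 V_1}{A_2}
V2 = 0.059·5.969/0.046 = 7.656 m/s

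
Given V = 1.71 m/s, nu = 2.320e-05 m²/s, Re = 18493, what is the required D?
Formula: Re = \frac{V D}{\nu}
Substituting knowns: 18493 = 1.71·D/2.320e-05
Solving for D: D = 18493·2.320e-05/1.71 = 0.2509 m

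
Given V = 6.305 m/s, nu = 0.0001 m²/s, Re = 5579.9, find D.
Formula: Re = \frac{V D}{\nu}
Substituting knowns: 5579.9 = 6.305·D/0.0001
Solving for D: D = 5579.9·0.0001/6.305 = 0.0885 m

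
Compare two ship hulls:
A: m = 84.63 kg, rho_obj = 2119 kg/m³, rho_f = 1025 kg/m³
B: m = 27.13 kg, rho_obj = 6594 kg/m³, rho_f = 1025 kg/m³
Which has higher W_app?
W_app(A) = 428.6 N, W_app(B) = 224.8 N. Answer: A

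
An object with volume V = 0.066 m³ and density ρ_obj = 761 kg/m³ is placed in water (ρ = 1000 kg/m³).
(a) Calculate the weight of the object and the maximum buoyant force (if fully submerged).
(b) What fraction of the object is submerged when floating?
(a) W=rho_obj*g*V=761*9.81*0.066=492.7 N; F_B(max)=rho*g*V=1000*9.81*0.066=647.5 N
(b) Floating fraction=rho_obj/rho=761/1000=0.761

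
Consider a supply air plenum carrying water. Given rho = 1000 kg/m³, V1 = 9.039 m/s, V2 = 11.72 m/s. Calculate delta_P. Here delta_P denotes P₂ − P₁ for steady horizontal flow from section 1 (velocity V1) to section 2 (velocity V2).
Formula: \Delta P = \frac{1}{2} \rho (V_1^2 - V_2^2)
delta_P = 0.5·1000·(9.039² − 11.72²)/1000 = -27.83 kPa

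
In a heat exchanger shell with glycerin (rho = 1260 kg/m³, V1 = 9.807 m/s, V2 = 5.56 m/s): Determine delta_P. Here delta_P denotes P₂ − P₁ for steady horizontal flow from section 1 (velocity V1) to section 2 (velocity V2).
Formula: \Delta P = \frac{1}{2} \rho (V_1^2 - V_2^2)
delta_P = 0.5·1260·(9.807² − 5.56²)/1000 = 41.12 kPa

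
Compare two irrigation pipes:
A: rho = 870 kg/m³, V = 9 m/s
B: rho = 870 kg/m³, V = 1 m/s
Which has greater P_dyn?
P_dyn(A) = 35.23 kPa, P_dyn(B) = 0.435 kPa. Answer: A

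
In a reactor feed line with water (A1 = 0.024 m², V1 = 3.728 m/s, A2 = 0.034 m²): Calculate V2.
Formula: V_2 = \frac{A_1 V_1}{A_2}
V2 = 0.024·3.728/0.034 = 2.632 m/s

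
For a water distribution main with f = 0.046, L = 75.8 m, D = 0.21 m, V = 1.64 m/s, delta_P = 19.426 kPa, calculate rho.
Formula: \Delta P = f \frac{L}{D} \frac{\rho V^2}{2}
Substituting knowns: 19.426 = 0.046·(75.8/0.21)·0.5·rho·1.64²/1000
Solving for rho: rho = (19.426·1000)/(0.046·(75.8/0.21)·0.5·1.64²) = 870 kg/m³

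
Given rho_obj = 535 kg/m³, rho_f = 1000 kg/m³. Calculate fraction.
Formula: f_{sub} = \frac{\rho_{obj}}{\rho_f}
fraction = 535/1000 = 0.535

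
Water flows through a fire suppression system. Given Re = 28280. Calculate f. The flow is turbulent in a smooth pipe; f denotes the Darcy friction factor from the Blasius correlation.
Formula: f = \frac{0.316}{Re^{0.25}}
f = 0.316/28280^0.25 = 0.02437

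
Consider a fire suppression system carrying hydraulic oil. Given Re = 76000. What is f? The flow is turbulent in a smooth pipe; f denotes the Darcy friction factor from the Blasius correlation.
Formula: f = \frac{0.316}{Re^{0.25}}
f = 0.316/76000^0.25 = 0.01903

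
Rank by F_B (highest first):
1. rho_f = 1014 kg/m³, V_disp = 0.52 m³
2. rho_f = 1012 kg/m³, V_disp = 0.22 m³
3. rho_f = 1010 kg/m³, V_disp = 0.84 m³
Case 1: F_B = 5173 N
Case 2: F_B = 2184 N
Case 3: F_B = 8323 N
Ranking (highest first): 3, 1, 2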